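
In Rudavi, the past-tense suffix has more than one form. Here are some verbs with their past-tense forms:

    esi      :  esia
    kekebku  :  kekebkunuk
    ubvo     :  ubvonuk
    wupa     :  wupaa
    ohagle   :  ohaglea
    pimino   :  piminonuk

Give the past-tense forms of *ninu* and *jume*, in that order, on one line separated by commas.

ninunuk, jumea

Looking at the last vowel of each stem: -nuk when the last vowel of the stem is a rounded vowel (*kekebku*, *ubvo*, *pimino*); -a when the last vowel of the stem is an unrounded vowel (*esi*, *wupa*, *ohagle*).
The last vowel of *ninu* is /u/, which is a rounded vowel, so the suffix is -nuk, giving *ninunuk*.
*jume* — last vowel /e/ (an unrounded vowel) → -a → *jumea*.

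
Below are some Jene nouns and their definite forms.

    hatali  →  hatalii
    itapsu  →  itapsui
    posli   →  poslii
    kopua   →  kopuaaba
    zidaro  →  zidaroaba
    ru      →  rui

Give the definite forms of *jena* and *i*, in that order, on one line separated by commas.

The pattern is height harmony: -i when the last vowel of the stem is a high vowel (*hatali*, *itapsu*, *posli*, *ru*); -aba when the last vowel of the stem is a non-high vowel (*kopua*, *zidaro*).
The last vowel of *jena* is /a/, which is a non-high vowel, so the suffix is -aba, giving *jenaaba*.
Since the last vowel of *i* is /i/ (a high vowel), it takes -i, giving *ii*.

jenaaba, ii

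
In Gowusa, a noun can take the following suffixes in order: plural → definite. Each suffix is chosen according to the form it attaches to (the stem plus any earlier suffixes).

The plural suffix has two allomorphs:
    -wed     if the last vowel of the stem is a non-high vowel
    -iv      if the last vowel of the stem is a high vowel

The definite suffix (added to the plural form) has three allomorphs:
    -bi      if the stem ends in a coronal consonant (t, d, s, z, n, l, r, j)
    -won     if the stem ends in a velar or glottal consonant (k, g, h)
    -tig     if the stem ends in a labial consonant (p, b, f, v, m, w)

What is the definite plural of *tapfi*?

tapfiivtig

*tapfi*: last vowel = /i/, a high vowel → -iv → *tapfiiv*.
Since the final consonant of the plural form *tapfiiv* is /v/ (labial), it takes -tig, giving *tapfiivtig*.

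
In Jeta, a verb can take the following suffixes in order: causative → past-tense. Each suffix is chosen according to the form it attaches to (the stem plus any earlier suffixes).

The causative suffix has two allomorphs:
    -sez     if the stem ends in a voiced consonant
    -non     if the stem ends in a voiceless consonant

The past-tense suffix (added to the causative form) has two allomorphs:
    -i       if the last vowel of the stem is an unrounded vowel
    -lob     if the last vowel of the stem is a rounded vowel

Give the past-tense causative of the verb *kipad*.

*kipad* — final consonant /d/ (voiced) → -sez → *kipadsez*.
The causative form *kipadsez* — last vowel /e/ (an unrounded vowel) → -i → *kipadsezi*.

kipadsezi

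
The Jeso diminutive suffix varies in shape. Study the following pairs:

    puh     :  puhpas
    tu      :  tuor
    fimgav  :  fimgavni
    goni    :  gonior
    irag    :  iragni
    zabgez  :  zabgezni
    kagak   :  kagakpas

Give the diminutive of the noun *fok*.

fokpas

The pattern is voicing of the final sound: -pas when the stem ends in a voiceless consonant (*puh*, *kagak*); -ni when the stem ends in a voiced consonant (*fimgav*, *irag*, *zabgez*); -or when the stem ends in a vowel (*tu*, *goni*).
*fok* — final sound /k/ (a voiceless consonant) → -pas → *fokpas*.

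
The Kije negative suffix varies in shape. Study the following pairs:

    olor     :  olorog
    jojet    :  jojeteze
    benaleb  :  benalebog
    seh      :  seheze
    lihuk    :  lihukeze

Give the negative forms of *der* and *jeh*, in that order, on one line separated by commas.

The alternation tracks the final consonant of the stem — -eze when the stem ends in a voiceless consonant (*jojet*, *seh*, *lihuk*); -og when the stem ends in a voiced consonant (*olor*, *benaleb*).
*der*: final consonant = /r/, voiced → -og → *derog*.
*jeh* — final consonant /h/ (voiceless) → -eze → *jeheze*.

derog, jeheze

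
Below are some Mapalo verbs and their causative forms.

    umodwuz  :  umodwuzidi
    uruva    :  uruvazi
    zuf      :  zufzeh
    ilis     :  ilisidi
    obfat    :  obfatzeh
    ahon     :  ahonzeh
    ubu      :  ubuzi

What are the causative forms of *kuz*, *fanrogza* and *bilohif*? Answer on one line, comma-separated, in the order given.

kuzidi, fanrogzazi, bilohifzeh

The suffix is conditioned by the final sound: -idi when the stem ends in a sibilant (*umodwuz*, *ilis*); -zeh when the stem ends in a non-sibilant consonant (*zuf*, *obfat*, *ahon*); -zi when the stem ends in a vowel (*uruva*, *ubu*).
*kuz* — final sound /z/ (a sibilant) → -idi → *kuzidi*.
*fanrogza* — final sound /a/ (a vowel) → -zi → *fanrogzazi*.
*bilohif* — final sound /f/ (a non-sibilant consonant) → -zeh → *bilohifzeh*.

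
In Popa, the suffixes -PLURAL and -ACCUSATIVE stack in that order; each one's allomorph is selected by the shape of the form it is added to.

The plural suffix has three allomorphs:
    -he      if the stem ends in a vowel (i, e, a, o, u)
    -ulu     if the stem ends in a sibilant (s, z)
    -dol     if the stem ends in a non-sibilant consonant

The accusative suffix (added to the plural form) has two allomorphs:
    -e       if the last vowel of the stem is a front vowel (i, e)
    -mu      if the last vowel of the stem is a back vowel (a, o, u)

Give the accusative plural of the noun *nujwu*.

The final sound of *nujwu* is /u/, which is a vowel, so the plural suffix is -he, giving *nujwuhe*.
The last vowel of the plural form *nujwuhe* is /e/, which is a front vowel, so the accusative suffix is -e, giving *nujwuhee*.

nujwuhee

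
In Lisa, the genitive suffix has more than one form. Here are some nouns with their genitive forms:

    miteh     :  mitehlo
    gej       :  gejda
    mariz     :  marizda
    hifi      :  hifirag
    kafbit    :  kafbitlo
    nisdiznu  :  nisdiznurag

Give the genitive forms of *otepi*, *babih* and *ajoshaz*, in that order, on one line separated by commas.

otepirag, babihlo, ajoshazda

Looking at the final sound of each stem: -lo when the stem ends in a voiceless consonant (*miteh*, *kafbit*); -da when the stem ends in a voiced consonant (*gej*, *mariz*); -rag when the stem ends in a vowel (*hifi*, *nisdiznu*).
*otepi* — final sound /i/ (a vowel) → -rag → *otepirag*.
The final sound of *babih* is /h/, which is a voiceless consonant, so the suffix is -lo, giving *babihlo*.
*ajoshaz*: final sound = /z/, a voiced consonant → -da → *ajoshazda*.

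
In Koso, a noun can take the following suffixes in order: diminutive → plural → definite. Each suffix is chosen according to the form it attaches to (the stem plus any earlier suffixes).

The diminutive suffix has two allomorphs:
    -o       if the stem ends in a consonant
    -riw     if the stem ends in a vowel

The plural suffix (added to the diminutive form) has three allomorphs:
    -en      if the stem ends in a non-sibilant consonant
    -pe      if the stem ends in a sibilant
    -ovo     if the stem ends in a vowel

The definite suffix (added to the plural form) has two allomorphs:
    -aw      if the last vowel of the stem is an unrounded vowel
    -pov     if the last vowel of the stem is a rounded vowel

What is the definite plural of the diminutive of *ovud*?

ovudoovopov

*ovud*: final sound = /d/, a consonant → -o → *ovudo*.
Since the final sound of the diminutive form *ovudo* is /o/ (a vowel), it takes -ovo, giving *ovudoovo*.
The plural form *ovudoovo*: last vowel = /o/, a rounded vowel → -pov → *ovudoovopov*.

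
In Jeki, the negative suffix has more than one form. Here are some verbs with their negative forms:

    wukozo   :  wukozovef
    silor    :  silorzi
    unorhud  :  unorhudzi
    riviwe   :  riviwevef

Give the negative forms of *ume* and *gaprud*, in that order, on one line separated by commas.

umevef, gaprudzi

The suffix is conditioned by the final sound: -zi when the stem ends in a consonant (*silor*, *unorhud*); -vef when the stem ends in a vowel (*wukozo*, *riviwe*).
*ume* — final sound /e/ (a vowel) → -vef → *umevef*.
*gaprud* — final sound /d/ (a consonant) → -zi → *gaprudzi*.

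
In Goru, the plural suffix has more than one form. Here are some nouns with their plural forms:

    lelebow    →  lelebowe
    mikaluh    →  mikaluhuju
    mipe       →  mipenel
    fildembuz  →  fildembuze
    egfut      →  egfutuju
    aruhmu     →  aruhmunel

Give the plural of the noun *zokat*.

The suffix is conditioned by the final sound: -uju when the stem ends in a voiceless consonant (*mikaluh*, *egfut*); -e when the stem ends in a voiced consonant (*lelebow*, *fildembuz*); -nel when the stem ends in a vowel (*mipe*, *aruhmu*).
The final sound of *zokat* is /t/, which is a voiceless consonant, so the suffix is -uju, giving *zokatuju*.

zokatuju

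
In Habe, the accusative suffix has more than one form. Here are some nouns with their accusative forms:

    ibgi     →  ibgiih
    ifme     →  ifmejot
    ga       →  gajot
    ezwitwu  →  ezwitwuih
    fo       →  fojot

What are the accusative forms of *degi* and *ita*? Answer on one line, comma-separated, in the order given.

The suffix is conditioned by the last vowel: -ih when the last vowel of the stem is a high vowel (*ibgi*, *ezwitwu*); -jot when the last vowel of the stem is a non-high vowel (*ifme*, *ga*, *fo*).
*degi* — last vowel /i/ (a high vowel) → -ih → *degiih*.
The last vowel of *ita* is /a/, which is a non-high vowel, so the suffix is -jot, giving *itajot*.

degiih, itajot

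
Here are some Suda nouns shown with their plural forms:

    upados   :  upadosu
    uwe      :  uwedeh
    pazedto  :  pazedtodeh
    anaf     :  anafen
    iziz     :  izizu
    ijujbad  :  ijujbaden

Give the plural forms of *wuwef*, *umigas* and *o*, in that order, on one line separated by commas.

wuwefen, umigasu, odeh

Looking at the final sound of each stem: -u when the stem ends in a sibilant (*upados*, *iziz*); -en when the stem ends in a non-sibilant consonant (*anaf*, *ijujbad*); -deh when the stem ends in a vowel (*uwe*, *pazedto*).
The final sound of *wuwef* is /f/, which is a non-sibilant consonant, so the suffix is -en, giving *wuwefen*.
*umigas* — final sound /s/ (a sibilant) → -u → *umigasu*.
The final sound of *o* is /o/, which is a vowel, so the suffix is -deh, giving *odeh*.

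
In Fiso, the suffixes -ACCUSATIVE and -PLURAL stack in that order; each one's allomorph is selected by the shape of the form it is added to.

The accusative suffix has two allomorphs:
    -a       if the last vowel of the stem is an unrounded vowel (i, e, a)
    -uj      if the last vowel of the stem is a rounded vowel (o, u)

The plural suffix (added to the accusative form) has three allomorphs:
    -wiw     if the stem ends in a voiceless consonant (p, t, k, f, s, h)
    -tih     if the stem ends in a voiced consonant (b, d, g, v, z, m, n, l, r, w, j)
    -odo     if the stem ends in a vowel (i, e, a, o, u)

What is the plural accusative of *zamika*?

The last vowel of *zamika* is /a/, which is an unrounded vowel, so the accusative suffix is -a, giving *zamikaa*.
The accusative form *zamikaa* — final sound /a/ (a vowel) → -odo → *zamikaaodo*.

zamikaaodo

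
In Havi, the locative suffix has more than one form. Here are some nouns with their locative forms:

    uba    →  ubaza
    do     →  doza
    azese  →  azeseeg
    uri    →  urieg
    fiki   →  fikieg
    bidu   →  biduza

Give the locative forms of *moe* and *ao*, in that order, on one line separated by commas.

The alternation tracks the last vowel of the stem — -eg when the last vowel of the stem is a front vowel (*azese*, *uri*, *fiki*); -za when the last vowel of the stem is a back vowel (*uba*, *do*, *bidu*).
*moe*: last vowel = /e/, a front vowel → -eg → *moeeg*.
Since the last vowel of *ao* is /o/ (a back vowel), it takes -za, giving *aoza*.

moeeg, aoza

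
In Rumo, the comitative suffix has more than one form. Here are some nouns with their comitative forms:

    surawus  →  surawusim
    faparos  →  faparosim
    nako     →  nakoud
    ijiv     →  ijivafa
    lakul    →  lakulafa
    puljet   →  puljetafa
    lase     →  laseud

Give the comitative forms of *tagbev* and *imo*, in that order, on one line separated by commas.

tagbevafa, imoud

The pattern is sibilance of the final sound: -im when the stem ends in a sibilant (*surawus*, *faparos*); -afa when the stem ends in a non-sibilant consonant (*ijiv*, *lakul*, *puljet*); -ud when the stem ends in a vowel (*nako*, *lase*).
Since the final sound of *tagbev* is /v/ (a non-sibilant consonant), it takes -afa, giving *tagbevafa*.
The final sound of *imo* is /o/, which is a vowel, so the suffix is -ud, giving *imoud*.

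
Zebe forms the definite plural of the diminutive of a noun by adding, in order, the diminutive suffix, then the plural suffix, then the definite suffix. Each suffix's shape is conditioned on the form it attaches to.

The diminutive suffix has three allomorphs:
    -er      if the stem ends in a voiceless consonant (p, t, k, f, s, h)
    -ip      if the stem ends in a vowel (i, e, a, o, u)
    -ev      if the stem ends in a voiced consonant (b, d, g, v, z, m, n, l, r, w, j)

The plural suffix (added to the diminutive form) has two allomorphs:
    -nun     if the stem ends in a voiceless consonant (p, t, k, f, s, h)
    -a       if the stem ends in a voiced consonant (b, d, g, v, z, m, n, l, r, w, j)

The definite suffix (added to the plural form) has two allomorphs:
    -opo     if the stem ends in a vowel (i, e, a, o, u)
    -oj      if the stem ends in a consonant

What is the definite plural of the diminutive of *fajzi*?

fajziipnunoj

*fajzi* — final sound /i/ (a vowel) → -ip → *fajziip*.
The diminutive form *fajziip* — final consonant /p/ (voiceless) → -nun → *fajziipnun*.
The final sound of the plural form *fajziipnun* is /n/, which is a consonant, so the definite suffix is -oj, giving *fajziipnunoj*.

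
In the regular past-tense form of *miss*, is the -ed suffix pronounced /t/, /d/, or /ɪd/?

The stem *miss* ends in a voiceless consonant other than /t/.
The -ed suffix is realized as /ɪd/ after /t, d/; as /t/ after other voiceless consonants; and as /d/ after other voiced sounds.
So -ed on *miss* is pronounced /t/.

/t/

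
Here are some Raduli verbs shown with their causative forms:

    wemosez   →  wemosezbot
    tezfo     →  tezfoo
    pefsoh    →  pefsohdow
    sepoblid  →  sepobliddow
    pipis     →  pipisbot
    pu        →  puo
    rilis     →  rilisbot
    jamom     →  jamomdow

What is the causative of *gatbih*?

The pattern is sibilance of the final sound: -bot when the stem ends in a sibilant (*wemosez*, *pipis*, *rilis*); -dow when the stem ends in a non-sibilant consonant (*pefsoh*, *sepoblid*, *jamom*); -o when the stem ends in a vowel (*tezfo*, *pu*).
*gatbih* — final sound /h/ (a non-sibilant consonant) → -dow → *gatbihdow*.

gatbihdow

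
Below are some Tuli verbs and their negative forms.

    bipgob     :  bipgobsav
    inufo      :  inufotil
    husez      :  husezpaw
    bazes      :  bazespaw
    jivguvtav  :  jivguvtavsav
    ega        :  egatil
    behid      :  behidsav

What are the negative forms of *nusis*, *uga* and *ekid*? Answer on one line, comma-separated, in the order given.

Looking at the final sound of each stem: -paw when the stem ends in a sibilant (*husez*, *bazes*); -sav when the stem ends in a non-sibilant consonant (*bipgob*, *jivguvtav*, *behid*); -til when the stem ends in a vowel (*inufo*, *ega*).
Since the final sound of *nusis* is /s/ (a sibilant), it takes -paw, giving *nusispaw*.
*uga* — final sound /a/ (a vowel) → -til → *ugatil*.
The final sound of *ekid* is /d/, which is a non-sibilant consonant, so the suffix is -sav, giving *ekidsav*.

nusispaw, ugatil, ekidsav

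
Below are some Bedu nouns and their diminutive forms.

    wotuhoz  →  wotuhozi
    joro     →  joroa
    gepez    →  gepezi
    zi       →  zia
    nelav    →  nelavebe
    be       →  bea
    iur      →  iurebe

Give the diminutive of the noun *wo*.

woa

The alternation tracks the final sound of the stem — -i when the stem ends in a sibilant (*wotuhoz*, *gepez*); -ebe when the stem ends in a non-sibilant consonant (*nelav*, *iur*); -a when the stem ends in a vowel (*joro*, *zi*, *be*).
The final sound of *wo* is /o/, which is a vowel, so the suffix is -a, giving *woa*.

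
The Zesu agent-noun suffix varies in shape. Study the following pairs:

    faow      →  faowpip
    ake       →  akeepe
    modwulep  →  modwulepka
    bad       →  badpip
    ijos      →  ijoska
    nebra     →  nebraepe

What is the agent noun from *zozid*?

zozidpip

The suffix is conditioned by the final sound: -ka when the stem ends in a voiceless consonant (*modwulep*, *ijos*); -pip when the stem ends in a voiced consonant (*faow*, *bad*); -epe when the stem ends in a vowel (*ake*, *nebra*).
*zozid* — final sound /d/ (a voiced consonant) → -pip → *zozidpip*.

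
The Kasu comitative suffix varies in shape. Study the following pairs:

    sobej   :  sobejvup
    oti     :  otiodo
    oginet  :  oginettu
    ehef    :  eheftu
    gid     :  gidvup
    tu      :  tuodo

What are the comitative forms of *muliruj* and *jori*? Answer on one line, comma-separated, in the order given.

Looking at the final sound of each stem: -tu when the stem ends in a voiceless consonant (*oginet*, *ehef*); -vup when the stem ends in a voiced consonant (*sobej*, *gid*); -odo when the stem ends in a vowel (*oti*, *tu*).
The final sound of *muliruj* is /j/, which is a voiced consonant, so the suffix is -vup, giving *mulirujvup*.
*jori* — final sound /i/ (a vowel) → -odo → *joriodo*.

mulirujvup, joriodo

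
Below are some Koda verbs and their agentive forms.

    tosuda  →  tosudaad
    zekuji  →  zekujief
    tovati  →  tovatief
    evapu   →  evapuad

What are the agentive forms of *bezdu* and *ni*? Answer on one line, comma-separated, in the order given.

bezduad, nief

Looking at the last vowel of each stem: -ef when the last vowel of the stem is a front vowel (*zekuji*, *tovati*); -ad when the last vowel of the stem is a back vowel (*tosuda*, *evapu*).
*bezdu* — last vowel /u/ (a back vowel) → -ad → *bezduad*.
The last vowel of *ni* is /i/, which is a front vowel, so the suffix is -ef, giving *nief*.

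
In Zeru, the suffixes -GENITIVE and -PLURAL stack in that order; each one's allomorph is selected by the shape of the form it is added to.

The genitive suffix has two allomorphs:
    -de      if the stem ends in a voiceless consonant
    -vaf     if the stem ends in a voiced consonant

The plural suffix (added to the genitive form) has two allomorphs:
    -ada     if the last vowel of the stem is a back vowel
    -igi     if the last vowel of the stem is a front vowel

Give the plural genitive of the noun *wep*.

wepdeigi

Since the final consonant of *wep* is /p/ (voiceless), it takes -de, giving *wepde*.
The genitive form *wepde* — last vowel /e/ (a front vowel) → -igi → *wepdeigi*.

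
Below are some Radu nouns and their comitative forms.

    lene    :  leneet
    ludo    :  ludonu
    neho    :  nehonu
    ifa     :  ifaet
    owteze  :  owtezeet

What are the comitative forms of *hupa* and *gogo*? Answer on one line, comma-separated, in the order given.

The suffix is conditioned by the last vowel: -nu when the last vowel of the stem is a rounded vowel (*ludo*, *neho*); -et when the last vowel of the stem is an unrounded vowel (*lene*, *ifa*, *owteze*).
The last vowel of *hupa* is /a/, which is an unrounded vowel, so the suffix is -et, giving *hupaet*.
*gogo* — last vowel /o/ (a rounded vowel) → -nu → *gogonu*.

hupaet, gogonu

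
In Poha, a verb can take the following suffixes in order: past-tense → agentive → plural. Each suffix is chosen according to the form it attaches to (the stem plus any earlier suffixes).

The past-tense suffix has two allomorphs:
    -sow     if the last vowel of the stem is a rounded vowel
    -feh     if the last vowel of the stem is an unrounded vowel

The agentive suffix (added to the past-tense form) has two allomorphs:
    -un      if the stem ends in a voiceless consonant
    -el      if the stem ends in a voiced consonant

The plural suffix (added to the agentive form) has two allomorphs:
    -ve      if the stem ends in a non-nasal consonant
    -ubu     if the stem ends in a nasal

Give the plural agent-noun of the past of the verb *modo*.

The last vowel of *modo* is /o/, which is a rounded vowel, so the past-tense suffix is -sow, giving *modosow*.
The past-tense form *modosow* — final consonant /w/ (voiced) → -el → *modosowel*.
The final consonant of the agentive form *modosowel* is /l/, which is non-nasal, so the plural suffix is -ve, giving *modosowelve*.

modosowelve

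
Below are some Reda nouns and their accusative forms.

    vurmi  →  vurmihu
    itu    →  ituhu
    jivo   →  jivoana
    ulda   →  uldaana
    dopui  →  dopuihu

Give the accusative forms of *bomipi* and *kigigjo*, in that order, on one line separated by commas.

bomipihu, kigigjoana

The suffix is conditioned by the last vowel: -hu when the last vowel of the stem is a high vowel (*vurmi*, *itu*, *dopui*); -ana when the last vowel of the stem is a non-high vowel (*jivo*, *ulda*).
The last vowel of *bomipi* is /i/, which is a high vowel, so the suffix is -hu, giving *bomipihu*.
The last vowel of *kigigjo* is /o/, which is a non-high vowel, so the suffix is -ana, giving *kigigjoana*.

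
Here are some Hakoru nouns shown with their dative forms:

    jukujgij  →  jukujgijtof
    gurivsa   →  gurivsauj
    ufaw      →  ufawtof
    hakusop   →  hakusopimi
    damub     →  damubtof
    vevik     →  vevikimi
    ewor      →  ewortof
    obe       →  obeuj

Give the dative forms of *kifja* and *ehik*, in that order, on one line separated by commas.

kifjauj, ehikimi

The pattern is voicing of the final sound: -imi when the stem ends in a voiceless consonant (*hakusop*, *vevik*); -tof when the stem ends in a voiced consonant (*jukujgij*, *ufaw*, *damub*, *ewor*); -uj when the stem ends in a vowel (*gurivsa*, *obe*).
*kifja*: final sound = /a/, a vowel → -uj → *kifjauj*.
The final sound of *ehik* is /k/, which is a voiceless consonant, so the suffix is -imi, giving *ehikimi*.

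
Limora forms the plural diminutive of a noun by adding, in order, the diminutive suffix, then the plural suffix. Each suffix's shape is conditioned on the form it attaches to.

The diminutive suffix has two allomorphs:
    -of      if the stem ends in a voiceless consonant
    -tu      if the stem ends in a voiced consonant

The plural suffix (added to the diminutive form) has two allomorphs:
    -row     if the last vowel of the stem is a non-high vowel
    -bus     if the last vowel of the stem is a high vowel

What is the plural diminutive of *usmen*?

usmentubus

Since the final consonant of *usmen* is /n/ (voiced), it takes -tu, giving *usmentu*.
The last vowel of the diminutive form *usmentu* is /u/, which is a high vowel, so the plural suffix is -bus, giving *usmentubus*.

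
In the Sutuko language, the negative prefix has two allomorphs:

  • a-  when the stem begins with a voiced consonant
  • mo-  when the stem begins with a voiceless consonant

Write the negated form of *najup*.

anajup

*najup* — first consonant /n/ (voiced) → a- → *anajup*.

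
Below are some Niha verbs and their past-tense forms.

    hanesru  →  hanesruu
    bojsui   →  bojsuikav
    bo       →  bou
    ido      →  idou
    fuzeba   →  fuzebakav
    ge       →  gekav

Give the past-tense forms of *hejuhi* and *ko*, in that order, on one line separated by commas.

hejuhikav, kou

The pattern is rounding harmony: -u when the last vowel of the stem is a rounded vowel (*hanesru*, *bo*, *ido*); -kav when the last vowel of the stem is an unrounded vowel (*bojsui*, *fuzeba*, *ge*).
Since the last vowel of *hejuhi* is /i/ (an unrounded vowel), it takes -kav, giving *hejuhikav*.
*ko* — last vowel /o/ (a rounded vowel) → -u → *kou*.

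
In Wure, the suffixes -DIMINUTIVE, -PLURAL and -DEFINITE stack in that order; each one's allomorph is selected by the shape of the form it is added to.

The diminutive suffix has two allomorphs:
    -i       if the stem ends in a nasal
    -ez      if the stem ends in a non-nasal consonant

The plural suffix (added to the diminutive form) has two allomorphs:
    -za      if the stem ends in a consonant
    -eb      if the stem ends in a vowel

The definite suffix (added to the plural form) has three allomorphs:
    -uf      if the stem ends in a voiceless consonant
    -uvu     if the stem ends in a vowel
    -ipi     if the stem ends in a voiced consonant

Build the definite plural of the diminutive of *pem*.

The final consonant of *pem* is /m/, which is a nasal, so the diminutive suffix is -i, giving *pemi*.
The diminutive form *pemi*: final sound = /i/, a vowel → -eb → *pemieb*.
The final sound of the plural form *pemieb* is /b/, which is a voiced consonant, so the definite suffix is -ipi, giving *pemiebipi*.

pemiebipi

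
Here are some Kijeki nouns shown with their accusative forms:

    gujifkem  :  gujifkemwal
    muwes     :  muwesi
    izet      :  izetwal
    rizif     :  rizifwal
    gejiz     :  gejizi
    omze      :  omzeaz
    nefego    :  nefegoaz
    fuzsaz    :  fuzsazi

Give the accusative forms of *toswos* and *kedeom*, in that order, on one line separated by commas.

toswosi, kedeomwal

The alternation tracks the final sound of the stem — -i when the stem ends in a sibilant (*muwes*, *gejiz*, *fuzsaz*); -wal when the stem ends in a non-sibilant consonant (*gujifkem*, *izet*, *rizif*); -az when the stem ends in a vowel (*omze*, *nefego*).
*toswos*: final sound = /s/, a sibilant → -i → *toswosi*.
The final sound of *kedeom* is /m/, which is a non-sibilant consonant, so the suffix is -wal, giving *kedeomwal*.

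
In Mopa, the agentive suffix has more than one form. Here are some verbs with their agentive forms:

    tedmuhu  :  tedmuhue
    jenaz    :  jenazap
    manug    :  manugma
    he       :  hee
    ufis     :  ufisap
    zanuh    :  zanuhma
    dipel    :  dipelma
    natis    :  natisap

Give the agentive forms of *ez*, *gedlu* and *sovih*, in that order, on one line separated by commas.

The pattern is sibilance of the final sound: -ap when the stem ends in a sibilant (*jenaz*, *ufis*, *natis*); -ma when the stem ends in a non-sibilant consonant (*manug*, *zanuh*, *dipel*); -e when the stem ends in a vowel (*tedmuhu*, *he*).
*ez*: final sound = /z/, a sibilant → -ap → *ezap*.
Since the final sound of *gedlu* is /u/ (a vowel), it takes -e, giving *gedlue*.
Since the final sound of *sovih* is /h/ (a non-sibilant consonant), it takes -ma, giving *sovihma*.

ezap, gedlue, sovihma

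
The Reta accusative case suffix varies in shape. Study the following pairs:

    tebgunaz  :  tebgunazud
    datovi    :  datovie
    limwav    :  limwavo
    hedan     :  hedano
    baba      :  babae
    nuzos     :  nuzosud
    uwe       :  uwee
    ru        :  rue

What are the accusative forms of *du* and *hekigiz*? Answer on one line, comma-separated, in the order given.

Looking at the final sound of each stem: -ud when the stem ends in a sibilant (*tebgunaz*, *nuzos*); -o when the stem ends in a non-sibilant consonant (*limwav*, *hedan*); -e when the stem ends in a vowel (*datovi*, *baba*, *uwe*, *ru*).
Since the final sound of *du* is /u/ (a vowel), it takes -e, giving *due*.
*hekigiz* — final sound /z/ (a sibilant) → -ud → *hekigizud*.

due, hekigizud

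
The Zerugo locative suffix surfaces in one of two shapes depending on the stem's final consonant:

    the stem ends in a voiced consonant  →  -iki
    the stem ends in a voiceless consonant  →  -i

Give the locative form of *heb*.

hebiki

The final consonant of *heb* is /b/, which is voiced, so the suffix is -iki, giving *hebiki*.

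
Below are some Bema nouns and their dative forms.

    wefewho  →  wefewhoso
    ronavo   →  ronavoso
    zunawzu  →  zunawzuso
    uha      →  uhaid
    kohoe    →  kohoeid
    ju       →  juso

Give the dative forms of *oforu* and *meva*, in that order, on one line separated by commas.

The pattern is rounding harmony: -so when the last vowel of the stem is a rounded vowel (*wefewho*, *ronavo*, *zunawzu*, *ju*); -id when the last vowel of the stem is an unrounded vowel (*uha*, *kohoe*).
The last vowel of *oforu* is /u/, which is a rounded vowel, so the suffix is -so, giving *oforuso*.
*meva* — last vowel /a/ (an unrounded vowel) → -id → *mevaid*.

oforuso, mevaid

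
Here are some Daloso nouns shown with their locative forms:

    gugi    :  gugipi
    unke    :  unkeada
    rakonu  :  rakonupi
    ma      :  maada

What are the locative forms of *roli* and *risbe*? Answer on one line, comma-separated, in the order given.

rolipi, risbeada

The suffix is conditioned by the last vowel: -pi when the last vowel of the stem is a high vowel (*gugi*, *rakonu*); -ada when the last vowel of the stem is a non-high vowel (*unke*, *ma*).
*roli* — last vowel /i/ (a high vowel) → -pi → *rolipi*.
*risbe*: last vowel = /e/, a non-high vowel → -ada → *risbeada*.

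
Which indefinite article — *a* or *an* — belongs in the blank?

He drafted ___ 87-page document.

The indefinite article is chosen by the initial *sound* of the following word, not its spelling.
The number *87* is spoken "eighty-…", beginning with /ˈeɪti/ — a vowel sound.
So the article is *an*: He drafted an 87-page document.

an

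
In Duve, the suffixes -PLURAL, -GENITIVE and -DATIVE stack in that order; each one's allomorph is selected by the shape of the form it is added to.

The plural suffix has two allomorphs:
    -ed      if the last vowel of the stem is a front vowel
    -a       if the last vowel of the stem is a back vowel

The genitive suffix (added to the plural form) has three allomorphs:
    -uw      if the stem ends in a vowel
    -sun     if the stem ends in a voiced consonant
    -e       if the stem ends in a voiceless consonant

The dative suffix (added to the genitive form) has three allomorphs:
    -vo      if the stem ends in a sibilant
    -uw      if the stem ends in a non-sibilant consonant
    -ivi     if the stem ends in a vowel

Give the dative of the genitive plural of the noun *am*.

amauwuw

The last vowel of *am* is /a/, which is a back vowel, so the plural suffix is -a, giving *ama*.
The plural form *ama*: final sound = /a/, a vowel → -uw → *amauw*.
Since the final sound of the genitive form *amauw* is /w/ (a non-sibilant consonant), it takes -uw, giving *amauwuw*.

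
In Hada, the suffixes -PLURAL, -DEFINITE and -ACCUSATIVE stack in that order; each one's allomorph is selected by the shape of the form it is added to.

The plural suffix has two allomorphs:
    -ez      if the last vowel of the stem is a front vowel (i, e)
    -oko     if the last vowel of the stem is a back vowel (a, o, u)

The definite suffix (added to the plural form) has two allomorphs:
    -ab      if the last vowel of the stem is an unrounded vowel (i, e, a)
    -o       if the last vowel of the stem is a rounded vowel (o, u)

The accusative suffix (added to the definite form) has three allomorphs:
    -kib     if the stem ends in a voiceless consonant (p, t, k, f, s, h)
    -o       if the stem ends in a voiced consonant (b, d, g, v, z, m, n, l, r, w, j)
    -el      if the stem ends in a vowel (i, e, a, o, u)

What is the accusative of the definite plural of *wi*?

wiezabo

Since the last vowel of *wi* is /i/ (a front vowel), it takes -ez, giving *wiez*.
Since the last vowel of the plural form *wiez* is /e/ (an unrounded vowel), it takes -ab, giving *wiezab*.
The definite form *wiezab*: final sound = /b/, a voiced consonant → -o → *wiezabo*.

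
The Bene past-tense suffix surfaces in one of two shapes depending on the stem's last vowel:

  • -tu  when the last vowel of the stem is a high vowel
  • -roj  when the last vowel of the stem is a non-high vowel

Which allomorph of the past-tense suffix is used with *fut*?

-tu

The last vowel of *fut* is /u/, which is a high vowel, so the suffix is -tu.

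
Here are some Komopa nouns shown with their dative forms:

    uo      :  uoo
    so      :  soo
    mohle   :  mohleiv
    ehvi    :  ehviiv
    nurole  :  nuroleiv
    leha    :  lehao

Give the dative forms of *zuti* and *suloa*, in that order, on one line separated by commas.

zutiiv, suloao

The alternation tracks the last vowel of the stem — -iv when the last vowel of the stem is a front vowel (*mohle*, *ehvi*, *nurole*); -o when the last vowel of the stem is a back vowel (*uo*, *so*, *leha*).
The last vowel of *zuti* is /i/, which is a front vowel, so the suffix is -iv, giving *zutiiv*.
The last vowel of *suloa* is /a/, which is a back vowel, so the suffix is -o, giving *suloao*.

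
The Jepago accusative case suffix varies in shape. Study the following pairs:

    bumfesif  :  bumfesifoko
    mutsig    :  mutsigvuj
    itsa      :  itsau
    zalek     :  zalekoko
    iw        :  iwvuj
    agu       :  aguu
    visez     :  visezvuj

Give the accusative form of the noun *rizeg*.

rizegvuj

The suffix is conditioned by the final sound: -oko when the stem ends in a voiceless consonant (*bumfesif*, *zalek*); -vuj when the stem ends in a voiced consonant (*mutsig*, *iw*, *visez*); -u when the stem ends in a vowel (*itsa*, *agu*).
*rizeg* — final sound /g/ (a voiced consonant) → -vuj → *rizegvuj*.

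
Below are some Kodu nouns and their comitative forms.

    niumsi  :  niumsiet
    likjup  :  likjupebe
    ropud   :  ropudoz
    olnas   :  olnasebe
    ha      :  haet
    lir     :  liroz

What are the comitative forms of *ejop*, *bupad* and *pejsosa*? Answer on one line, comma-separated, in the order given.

The pattern is voicing of the final sound: -ebe when the stem ends in a voiceless consonant (*likjup*, *olnas*); -oz when the stem ends in a voiced consonant (*ropud*, *lir*); -et when the stem ends in a vowel (*niumsi*, *ha*).
Since the final sound of *ejop* is /p/ (a voiceless consonant), it takes -ebe, giving *ejopebe*.
The final sound of *bupad* is /d/, which is a voiced consonant, so the suffix is -oz, giving *bupadoz*.
*pejsosa*: final sound = /a/, a vowel → -et → *pejsosaet*.

ejopebe, bupadoz, pejsosaet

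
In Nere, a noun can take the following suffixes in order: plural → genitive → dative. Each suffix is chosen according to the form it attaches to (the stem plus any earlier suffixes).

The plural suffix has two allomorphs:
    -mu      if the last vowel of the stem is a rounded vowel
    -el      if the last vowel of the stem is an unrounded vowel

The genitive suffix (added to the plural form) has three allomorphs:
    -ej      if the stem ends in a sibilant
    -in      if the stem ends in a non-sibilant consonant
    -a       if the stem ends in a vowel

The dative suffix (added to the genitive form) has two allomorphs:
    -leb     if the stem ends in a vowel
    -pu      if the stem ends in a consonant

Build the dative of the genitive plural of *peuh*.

The last vowel of *peuh* is /u/, which is a rounded vowel, so the plural suffix is -mu, giving *peuhmu*.
The plural form *peuhmu*: final sound = /u/, a vowel → -a → *peuhmua*.
The genitive form *peuhmua*: final sound = /a/, a vowel → -leb → *peuhmualeb*.

peuhmualeb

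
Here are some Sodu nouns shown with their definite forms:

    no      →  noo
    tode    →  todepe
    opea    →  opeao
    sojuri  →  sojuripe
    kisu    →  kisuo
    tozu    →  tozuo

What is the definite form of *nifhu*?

nifhuo

Looking at the last vowel of each stem: -pe when the last vowel of the stem is a front vowel (*tode*, *sojuri*); -o when the last vowel of the stem is a back vowel (*no*, *opea*, *kisu*, *tozu*).
Since the last vowel of *nifhu* is /u/ (a back vowel), it takes -o, giving *nifhuo*.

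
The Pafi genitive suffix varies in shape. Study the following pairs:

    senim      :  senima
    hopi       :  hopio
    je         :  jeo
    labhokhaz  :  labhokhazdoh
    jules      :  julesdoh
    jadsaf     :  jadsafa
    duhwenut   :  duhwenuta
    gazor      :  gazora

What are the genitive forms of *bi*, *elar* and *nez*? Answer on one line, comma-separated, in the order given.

bio, elara, nezdoh

The pattern is sibilance of the final sound: -doh when the stem ends in a sibilant (*labhokhaz*, *jules*); -a when the stem ends in a non-sibilant consonant (*senim*, *jadsaf*, *duhwenut*, *gazor*); -o when the stem ends in a vowel (*hopi*, *je*).
*bi* — final sound /i/ (a vowel) → -o → *bio*.
Since the final sound of *elar* is /r/ (a non-sibilant consonant), it takes -a, giving *elara*.
Since the final sound of *nez* is /z/ (a sibilant), it takes -doh, giving *nezdoh*.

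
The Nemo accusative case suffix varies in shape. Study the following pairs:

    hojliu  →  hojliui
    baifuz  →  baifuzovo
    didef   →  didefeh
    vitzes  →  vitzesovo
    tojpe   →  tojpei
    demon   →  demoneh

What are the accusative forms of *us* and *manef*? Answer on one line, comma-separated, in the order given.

usovo, manefeh

The alternation tracks the final sound of the stem — -ovo when the stem ends in a sibilant (*baifuz*, *vitzes*); -eh when the stem ends in a non-sibilant consonant (*didef*, *demon*); -i when the stem ends in a vowel (*hojliu*, *tojpe*).
*us*: final sound = /s/, a sibilant → -ovo → *usovo*.
*manef* — final sound /f/ (a non-sibilant consonant) → -eh → *manefeh*.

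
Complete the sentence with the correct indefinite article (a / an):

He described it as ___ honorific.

The indefinite article is chosen by the initial *sound* of the following word, not its spelling.
*honorific* begins with the sound /ɒ/ (silent h) — a vowel sound.
So the article is *an*: He described it as an honorific.

an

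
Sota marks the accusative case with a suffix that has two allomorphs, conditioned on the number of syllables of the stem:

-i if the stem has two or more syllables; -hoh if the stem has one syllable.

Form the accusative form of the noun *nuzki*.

nuzkii

With 2 syllables, *nuzki* takes -i → *nuzkii*.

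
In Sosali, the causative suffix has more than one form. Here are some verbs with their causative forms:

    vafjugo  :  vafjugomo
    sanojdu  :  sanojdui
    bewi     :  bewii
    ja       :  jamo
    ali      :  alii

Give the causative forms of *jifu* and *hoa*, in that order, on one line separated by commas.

The suffix is conditioned by the last vowel: -i when the last vowel of the stem is a high vowel (*sanojdu*, *bewi*, *ali*); -mo when the last vowel of the stem is a non-high vowel (*vafjugo*, *ja*).
Since the last vowel of *jifu* is /u/ (a high vowel), it takes -i, giving *jifui*.
*hoa* — last vowel /a/ (a non-high vowel) → -mo → *hoamo*.

jifui, hoamo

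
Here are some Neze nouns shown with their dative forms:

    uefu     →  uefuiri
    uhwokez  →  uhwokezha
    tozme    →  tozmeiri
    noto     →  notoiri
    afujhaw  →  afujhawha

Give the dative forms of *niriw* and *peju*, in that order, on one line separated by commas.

The suffix is conditioned by the final sound: -ha when the stem ends in a consonant (*uhwokez*, *afujhaw*); -iri when the stem ends in a vowel (*uefu*, *tozme*, *noto*).
The final sound of *niriw* is /w/, which is a consonant, so the suffix is -ha, giving *niriwha*.
*peju*: final sound = /u/, a vowel → -iri → *pejuiri*.

niriwha, pejuiri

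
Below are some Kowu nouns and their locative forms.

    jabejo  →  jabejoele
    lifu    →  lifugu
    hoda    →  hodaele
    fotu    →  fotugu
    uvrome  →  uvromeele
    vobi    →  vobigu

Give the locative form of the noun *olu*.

The pattern is height harmony: -gu when the last vowel of the stem is a high vowel (*lifu*, *fotu*, *vobi*); -ele when the last vowel of the stem is a non-high vowel (*jabejo*, *hoda*, *uvrome*).
Since the last vowel of *olu* is /u/ (a high vowel), it takes -gu, giving *olugu*.

olugu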